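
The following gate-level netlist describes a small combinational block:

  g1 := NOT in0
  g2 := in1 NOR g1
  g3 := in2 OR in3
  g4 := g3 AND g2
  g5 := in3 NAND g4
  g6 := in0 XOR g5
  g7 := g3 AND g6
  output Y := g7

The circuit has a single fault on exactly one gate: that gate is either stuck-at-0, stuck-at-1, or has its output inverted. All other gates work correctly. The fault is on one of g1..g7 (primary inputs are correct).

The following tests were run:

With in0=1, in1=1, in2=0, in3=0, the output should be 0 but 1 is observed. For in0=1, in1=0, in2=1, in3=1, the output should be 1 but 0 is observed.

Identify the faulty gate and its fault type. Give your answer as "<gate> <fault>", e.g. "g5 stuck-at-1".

g7 inverted output

Fault-free values for test 1 (in0=1, in1=1, in2=0, in3=0): g1=0, g2=0, g3=0, g4=0, g5=1, g6=0, g7=0, giving Y=0. Observed 1.
Test 1: faults giving observed 1 are {g7 stuck-at-1, g7 inverted output}.
Test 2 (in0=1, in1=0, in2=1, in3=1): fault-free g1=0, g2=1, g3=1, g4=1, g5=0, g6=1, g7=1 → 1; observed 0. Eliminates g7 stuck-at-1.
Only g7 inverted output is consistent with every test.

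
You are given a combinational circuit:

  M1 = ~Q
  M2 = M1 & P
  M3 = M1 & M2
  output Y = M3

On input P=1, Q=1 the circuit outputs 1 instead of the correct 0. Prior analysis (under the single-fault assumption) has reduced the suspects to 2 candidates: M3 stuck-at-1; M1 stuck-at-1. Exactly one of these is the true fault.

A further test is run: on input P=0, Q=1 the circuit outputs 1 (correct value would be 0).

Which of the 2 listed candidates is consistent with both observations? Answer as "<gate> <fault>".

Evaluate each candidate on input P=0, Q=1:
  M3 stuck-at-1: M1=0, M2=0, M3=1 [stuck-at-1] → 1 — matches
  M1 stuck-at-1: M1=1 [stuck-at-1], M2=0, M3=0 → 0 — eliminated
Only M3 stuck-at-1 reproduces the observed 1.

M3 stuck-at-1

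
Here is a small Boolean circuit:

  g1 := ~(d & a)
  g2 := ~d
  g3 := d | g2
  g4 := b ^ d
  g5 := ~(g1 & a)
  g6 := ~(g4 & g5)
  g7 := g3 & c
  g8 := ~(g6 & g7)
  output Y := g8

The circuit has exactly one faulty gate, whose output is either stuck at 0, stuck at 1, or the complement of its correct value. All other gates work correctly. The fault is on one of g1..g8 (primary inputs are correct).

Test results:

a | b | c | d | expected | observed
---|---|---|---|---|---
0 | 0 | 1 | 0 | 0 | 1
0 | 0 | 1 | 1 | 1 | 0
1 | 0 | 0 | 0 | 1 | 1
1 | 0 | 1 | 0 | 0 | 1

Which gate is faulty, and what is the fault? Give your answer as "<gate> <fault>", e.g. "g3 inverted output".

g6 inverted output

Fault-free values for test 1 (a=0, b=0, c=1, d=0): g1=1, g2=1, g3=1, g4=0, g5=1, g6=1, g7=1, g8=0, giving Y=0. Observed 1.
Test 1: faults giving observed 1 are {g2 stuck-at-0, g2 inverted output, g3 stuck-at-0, g3 inverted output, g4 stuck-at-1, g4 inverted output, g6 stuck-at-0, g6 inverted output, g7 stuck-at-0, g7 inverted output, g8 stuck-at-1, g8 inverted output}.
Test 2 (a=0, b=0, c=1, d=1): fault-free g1=1, g2=0, g3=1, g4=1, g5=1, g6=0, g7=1, g8=1 → 1; observed 0. Eliminates g2 stuck-at-0, g2 inverted output, g3 stuck-at-0, g3 inverted output, g4 stuck-at-1, g6 stuck-at-0, g7 stuck-at-0, g7 inverted output, g8 stuck-at-1.
Test 3 (a=1, b=0, c=0, d=0): fault-free g1=1, g2=1, g3=1, g4=0, g5=0, g6=1, g7=0, g8=1 → 1; observed 1. Eliminates g8 inverted output.
Test 4 (a=1, b=0, c=1, d=0): fault-free g1=1, g2=1, g3=1, g4=0, g5=0, g6=1, g7=1, g8=0 → 0; observed 1. Eliminates g4 inverted output.
Only g6 inverted output is consistent with every test.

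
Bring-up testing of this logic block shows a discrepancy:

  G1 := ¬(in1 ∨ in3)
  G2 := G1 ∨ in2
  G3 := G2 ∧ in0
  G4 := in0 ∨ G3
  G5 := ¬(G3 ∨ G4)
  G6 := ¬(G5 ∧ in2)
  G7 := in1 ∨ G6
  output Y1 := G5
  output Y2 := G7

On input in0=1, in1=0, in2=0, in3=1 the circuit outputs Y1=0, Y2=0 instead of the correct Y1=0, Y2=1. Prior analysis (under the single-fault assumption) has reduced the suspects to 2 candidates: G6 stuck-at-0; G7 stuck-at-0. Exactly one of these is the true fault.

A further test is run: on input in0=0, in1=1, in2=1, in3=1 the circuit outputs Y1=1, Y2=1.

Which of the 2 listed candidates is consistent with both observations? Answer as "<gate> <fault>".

Evaluate each candidate on input in0=0, in1=1, in2=1, in3=1:
  G6 stuck-at-0: G1=0, G2=1, G3=0, G4=0, G5=1, G6=0 [stuck-at-0], G7=1 → Y1=1, Y2=1 — matches
  G7 stuck-at-0: G1=0, G2=1, G3=0, G4=0, G5=1, G6=0, G7=0 [stuck-at-0] → Y1=1, Y2=0 — eliminated
Only G6 stuck-at-0 reproduces the observed Y1=1, Y2=1.

G6 stuck-at-0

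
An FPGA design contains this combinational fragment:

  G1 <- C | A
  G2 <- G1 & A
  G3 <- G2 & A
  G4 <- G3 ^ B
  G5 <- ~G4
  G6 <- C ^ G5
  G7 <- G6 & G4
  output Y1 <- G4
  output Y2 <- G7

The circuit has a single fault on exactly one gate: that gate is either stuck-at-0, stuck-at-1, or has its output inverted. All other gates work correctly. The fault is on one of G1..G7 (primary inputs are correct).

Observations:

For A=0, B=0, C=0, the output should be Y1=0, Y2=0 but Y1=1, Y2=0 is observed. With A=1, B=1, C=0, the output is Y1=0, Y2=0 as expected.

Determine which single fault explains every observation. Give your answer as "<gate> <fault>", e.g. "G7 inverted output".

G3 stuck-at-1

Fault-free values for test 1 (A=0, B=0, C=0): G1=0, G2=0, G3=0, G4=0, G5=1, G6=1, G7=0, giving Y1=0, Y2=0. Observed Y1=1, Y2=0.
Test 1: faults giving observed Y1=1, Y2=0 are {G3 stuck-at-1, G3 inverted output, G4 stuck-at-1, G4 inverted output}.
Test 2 (A=1, B=1, C=0): fault-free G1=1, G2=1, G3=1, G4=0, G5=1, G6=1, G7=0 → Y1=0, Y2=0; observed Y1=0, Y2=0. Eliminates G3 inverted output, G4 stuck-at-1, G4 inverted output.
Only G3 stuck-at-1 is consistent with every test.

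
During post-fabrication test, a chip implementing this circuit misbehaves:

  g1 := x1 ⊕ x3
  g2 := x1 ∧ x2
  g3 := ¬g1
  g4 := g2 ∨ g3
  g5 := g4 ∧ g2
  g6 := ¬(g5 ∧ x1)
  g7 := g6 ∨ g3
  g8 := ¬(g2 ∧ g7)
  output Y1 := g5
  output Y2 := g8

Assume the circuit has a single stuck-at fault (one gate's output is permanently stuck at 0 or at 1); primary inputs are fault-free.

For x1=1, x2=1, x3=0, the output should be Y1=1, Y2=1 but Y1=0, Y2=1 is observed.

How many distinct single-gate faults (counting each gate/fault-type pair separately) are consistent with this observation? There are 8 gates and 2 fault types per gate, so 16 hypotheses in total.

Fault-free: g1=1, g2=1, g3=0, g4=1, g5=1, g6=0, g7=0, g8=1 → Y1=1, Y2=1. Observed Y1=0, Y2=1.
  g1: none of the 2 fault types match ✗
  g2: stuck-at-0 ✓; others ✗
  g3: none of the 2 fault types match ✗
  g4: none of the 2 fault types match ✗
  g5: none of the 2 fault types match ✗
  g6: none of the 2 fault types match ✗
  g7: none of the 2 fault types match ✗
  g8: none of the 2 fault types match ✗
Consistent faults: {g2 stuck-at-0} — 1 in all.

1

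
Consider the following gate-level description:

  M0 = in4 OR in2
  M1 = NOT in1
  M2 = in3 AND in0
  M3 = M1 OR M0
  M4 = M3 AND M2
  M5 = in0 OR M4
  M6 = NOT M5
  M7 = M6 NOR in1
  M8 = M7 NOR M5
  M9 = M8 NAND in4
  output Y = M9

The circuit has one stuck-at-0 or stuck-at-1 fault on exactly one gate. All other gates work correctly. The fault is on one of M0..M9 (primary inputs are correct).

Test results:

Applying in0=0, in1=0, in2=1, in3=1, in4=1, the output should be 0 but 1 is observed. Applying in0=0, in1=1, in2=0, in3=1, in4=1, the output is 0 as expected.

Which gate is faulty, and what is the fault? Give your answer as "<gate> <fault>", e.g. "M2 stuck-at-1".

Fault-free values for test 1 (in0=0, in1=0, in2=1, in3=1, in4=1): M0=1, M1=1, M2=0, M3=1, M4=0, M5=0, M6=1, M7=0, M8=1, M9=0, giving Y=0. Observed 1.
Test 1: faults giving observed 1 are {M2 stuck-at-1, M4 stuck-at-1, M5 stuck-at-1, M6 stuck-at-0, M7 stuck-at-1, M8 stuck-at-0, M9 stuck-at-1}.
Test 2 (in0=0, in1=1, in2=0, in3=1, in4=1): fault-free M0=1, M1=0, M2=0, M3=1, M4=0, M5=0, M6=1, M7=0, M8=1, M9=0 → 0; observed 0. Eliminates M2 stuck-at-1, M4 stuck-at-1, M5 stuck-at-1, M7 stuck-at-1, M8 stuck-at-0, M9 stuck-at-1.
Only M6 stuck-at-0 is consistent with every test.

M6 stuck-at-0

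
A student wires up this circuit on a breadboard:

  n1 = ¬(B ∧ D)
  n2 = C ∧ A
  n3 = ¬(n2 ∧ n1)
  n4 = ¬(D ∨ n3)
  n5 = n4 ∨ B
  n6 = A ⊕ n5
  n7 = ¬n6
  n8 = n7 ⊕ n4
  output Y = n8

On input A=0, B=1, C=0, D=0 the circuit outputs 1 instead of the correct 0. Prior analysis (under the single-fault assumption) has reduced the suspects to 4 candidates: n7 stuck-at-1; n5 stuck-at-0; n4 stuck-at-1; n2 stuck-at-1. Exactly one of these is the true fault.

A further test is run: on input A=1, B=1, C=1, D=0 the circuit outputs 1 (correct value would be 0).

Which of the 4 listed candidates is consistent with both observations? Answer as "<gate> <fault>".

Evaluate each candidate on input A=1, B=1, C=1, D=0:
  n7 stuck-at-1: n1=1, n2=1, n3=0, n4=1, n5=1, n6=0, n7=1 [stuck-at-1], n8=0 → 0 — eliminated
  n5 stuck-at-0: n1=1, n2=1, n3=0, n4=1, n5=0 [stuck-at-0], n6=1, n7=0, n8=1 → 1 — matches
  n4 stuck-at-1: n1=1, n2=1, n3=0, n4=1 [stuck-at-1], n5=1, n6=0, n7=1, n8=0 → 0 — eliminated
  n2 stuck-at-1: n1=1, n2=1 [stuck-at-1], n3=0, n4=1, n5=1, n6=0, n7=1, n8=0 → 0 — eliminated
Only n5 stuck-at-0 reproduces the observed 1.

n5 stuck-at-0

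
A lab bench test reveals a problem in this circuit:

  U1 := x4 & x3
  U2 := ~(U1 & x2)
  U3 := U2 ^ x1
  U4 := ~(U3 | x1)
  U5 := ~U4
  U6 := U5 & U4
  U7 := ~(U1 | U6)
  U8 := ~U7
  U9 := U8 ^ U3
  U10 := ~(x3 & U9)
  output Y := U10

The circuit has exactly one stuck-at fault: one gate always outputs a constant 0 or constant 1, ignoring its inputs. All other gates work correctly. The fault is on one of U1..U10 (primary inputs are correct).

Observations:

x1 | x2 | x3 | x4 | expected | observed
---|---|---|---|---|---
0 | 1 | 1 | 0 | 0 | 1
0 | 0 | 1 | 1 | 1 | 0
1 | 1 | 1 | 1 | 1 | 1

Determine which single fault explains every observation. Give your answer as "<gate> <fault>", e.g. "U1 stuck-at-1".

U2 stuck-at-0

Fault-free values for test 1 (x1=0, x2=1, x3=1, x4=0): U1=0, U2=1, U3=1, U4=0, U5=1, U6=0, U7=1, U8=0, U9=1, U10=0, giving Y=0. Observed 1.
Test 1: faults giving observed 1 are {U2 stuck-at-0, U3 stuck-at-0, U6 stuck-at-1, U7 stuck-at-0, U8 stuck-at-1, U9 stuck-at-0, U10 stuck-at-1}.
Test 2 (x1=0, x2=0, x3=1, x4=1): fault-free U1=1, U2=1, U3=1, U4=0, U5=1, U6=0, U7=0, U8=1, U9=0, U10=1 → 1; observed 0. Eliminates U6 stuck-at-1, U7 stuck-at-0, U8 stuck-at-1, U9 stuck-at-0, U10 stuck-at-1.
Test 3 (x1=1, x2=1, x3=1, x4=1): fault-free U1=1, U2=0, U3=1, U4=0, U5=1, U6=0, U7=0, U8=1, U9=0, U10=1 → 1; observed 1. Eliminates U3 stuck-at-0.
Only U2 stuck-at-0 is consistent with every test.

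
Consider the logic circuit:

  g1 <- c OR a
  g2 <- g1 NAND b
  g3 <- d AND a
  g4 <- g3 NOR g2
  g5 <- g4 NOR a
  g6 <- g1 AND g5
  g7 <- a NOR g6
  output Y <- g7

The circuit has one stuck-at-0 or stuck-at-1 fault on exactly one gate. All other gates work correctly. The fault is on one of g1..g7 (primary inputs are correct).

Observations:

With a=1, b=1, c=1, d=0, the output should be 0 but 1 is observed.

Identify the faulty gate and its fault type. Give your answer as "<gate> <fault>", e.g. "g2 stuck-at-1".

Fault-free values for test 1 (a=1, b=1, c=1, d=0): g1=1, g2=0, g3=0, g4=1, g5=0, g6=0, g7=0, giving Y=0. Observed 1.
Test 1: faults giving observed 1 are {g7 stuck-at-1}.
Only g7 stuck-at-1 is consistent with every test.

g7 stuck-at-1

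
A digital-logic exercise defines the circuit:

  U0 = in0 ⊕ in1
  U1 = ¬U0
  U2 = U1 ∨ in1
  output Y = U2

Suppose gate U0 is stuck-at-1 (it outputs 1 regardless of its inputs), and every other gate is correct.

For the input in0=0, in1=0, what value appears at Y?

Propagate with U0 forced: U0=1 [stuck-at-1], U1=0, U2=0.
So Y = 0. (Without the fault it would be 1.)

0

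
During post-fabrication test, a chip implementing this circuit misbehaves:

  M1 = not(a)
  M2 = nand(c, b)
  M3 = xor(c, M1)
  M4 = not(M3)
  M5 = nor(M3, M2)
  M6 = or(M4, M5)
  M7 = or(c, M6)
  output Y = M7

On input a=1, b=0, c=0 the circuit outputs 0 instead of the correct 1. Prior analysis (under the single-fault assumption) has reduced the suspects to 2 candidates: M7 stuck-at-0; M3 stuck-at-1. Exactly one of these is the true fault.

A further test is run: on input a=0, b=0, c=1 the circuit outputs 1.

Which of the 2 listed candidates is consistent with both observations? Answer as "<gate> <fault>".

Evaluate each candidate on input a=0, b=0, c=1:
  M7 stuck-at-0: M1=1, M2=1, M3=0, M4=1, M5=0, M6=1, M7=0 [stuck-at-0] → 0 — eliminated
  M3 stuck-at-1: M1=1, M2=1, M3=1 [stuck-at-1], M4=0, M5=0, M6=0, M7=1 → 1 — matches
Only M3 stuck-at-1 reproduces the observed 1.

M3 stuck-at-1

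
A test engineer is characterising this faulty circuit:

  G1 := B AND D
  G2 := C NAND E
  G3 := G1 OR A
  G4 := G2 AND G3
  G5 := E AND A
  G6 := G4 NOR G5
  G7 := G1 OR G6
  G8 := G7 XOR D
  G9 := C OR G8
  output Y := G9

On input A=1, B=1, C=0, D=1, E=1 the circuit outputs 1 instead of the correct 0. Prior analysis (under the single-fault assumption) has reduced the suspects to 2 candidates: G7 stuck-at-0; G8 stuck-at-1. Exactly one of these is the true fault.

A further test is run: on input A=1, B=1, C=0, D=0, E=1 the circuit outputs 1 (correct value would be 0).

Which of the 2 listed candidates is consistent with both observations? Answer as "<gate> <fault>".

Evaluate each candidate on input A=1, B=1, C=0, D=0, E=1:
  G7 stuck-at-0: G1=0, G2=1, G3=1, G4=1, G5=1, G6=0, G7=0 [stuck-at-0], G8=0, G9=0 → 0 — eliminated
  G8 stuck-at-1: G1=0, G2=1, G3=1, G4=1, G5=1, G6=0, G7=0, G8=1 [stuck-at-1], G9=1 → 1 — matches
Only G8 stuck-at-1 reproduces the observed 1.

G8 stuck-at-1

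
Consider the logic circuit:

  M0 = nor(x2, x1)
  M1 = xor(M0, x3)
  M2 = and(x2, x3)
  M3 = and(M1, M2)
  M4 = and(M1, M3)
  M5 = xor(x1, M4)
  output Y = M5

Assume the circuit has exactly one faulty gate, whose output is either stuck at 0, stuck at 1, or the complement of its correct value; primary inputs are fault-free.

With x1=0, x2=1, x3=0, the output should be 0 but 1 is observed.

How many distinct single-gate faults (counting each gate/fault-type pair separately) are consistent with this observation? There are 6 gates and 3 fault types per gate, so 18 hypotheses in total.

4

Fault-free: M0=0, M1=0, M2=0, M3=0, M4=0, M5=0 → 0. Observed 1.
  M0: none of the 3 fault types match ✗
  M1: none of the 3 fault types match ✗
  M2: none of the 3 fault types match ✗
  M3: none of the 3 fault types match ✗
  M4: stuck-at-1, inverted output ✓; others ✗
  M5: stuck-at-1, inverted output ✓; others ✗
Consistent faults: {M4 stuck-at-1, M4 inverted output, M5 stuck-at-1, M5 inverted output} — 4 in all.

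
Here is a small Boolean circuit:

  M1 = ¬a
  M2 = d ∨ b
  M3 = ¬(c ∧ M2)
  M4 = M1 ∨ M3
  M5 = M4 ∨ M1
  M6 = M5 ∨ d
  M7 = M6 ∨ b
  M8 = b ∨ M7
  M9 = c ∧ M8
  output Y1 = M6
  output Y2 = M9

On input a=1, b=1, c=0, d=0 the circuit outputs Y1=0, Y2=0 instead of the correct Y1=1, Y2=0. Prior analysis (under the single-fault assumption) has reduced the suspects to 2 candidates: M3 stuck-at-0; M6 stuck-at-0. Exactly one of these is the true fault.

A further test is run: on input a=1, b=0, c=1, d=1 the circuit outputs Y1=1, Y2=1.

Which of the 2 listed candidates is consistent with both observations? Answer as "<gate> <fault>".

Evaluate each candidate on input a=1, b=0, c=1, d=1:
  M3 stuck-at-0: M1=0, M2=1, M3=0 [stuck-at-0], M4=0, M5=0, M6=1, M7=1, M8=1, M9=1 → Y1=1, Y2=1 — matches
  M6 stuck-at-0: M1=0, M2=1, M3=0, M4=0, M5=0, M6=0 [stuck-at-0], M7=0, M8=0, M9=0 → Y1=0, Y2=0 — eliminated
Only M3 stuck-at-0 reproduces the observed Y1=1, Y2=1.

M3 stuck-at-0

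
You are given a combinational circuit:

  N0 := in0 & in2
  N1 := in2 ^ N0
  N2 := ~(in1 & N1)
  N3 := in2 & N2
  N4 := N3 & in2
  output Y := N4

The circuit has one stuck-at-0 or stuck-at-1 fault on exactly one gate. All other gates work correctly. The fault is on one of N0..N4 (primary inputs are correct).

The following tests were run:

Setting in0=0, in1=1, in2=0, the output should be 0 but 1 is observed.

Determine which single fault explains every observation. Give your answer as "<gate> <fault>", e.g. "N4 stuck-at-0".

N4 stuck-at-1

Fault-free values for test 1 (in0=0, in1=1, in2=0): N0=0, N1=0, N2=1, N3=0, N4=0, giving Y=0. Observed 1.
Test 1: faults giving observed 1 are {N4 stuck-at-1}.
Only N4 stuck-at-1 is consistent with every test.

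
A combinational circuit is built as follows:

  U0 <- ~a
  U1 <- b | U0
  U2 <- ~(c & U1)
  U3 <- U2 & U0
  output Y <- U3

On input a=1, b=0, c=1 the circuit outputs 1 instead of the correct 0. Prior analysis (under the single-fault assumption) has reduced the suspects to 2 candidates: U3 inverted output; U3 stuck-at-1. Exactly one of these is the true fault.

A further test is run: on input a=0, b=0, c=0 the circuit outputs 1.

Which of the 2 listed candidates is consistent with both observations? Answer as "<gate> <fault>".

U3 stuck-at-1

Evaluate each candidate on input a=0, b=0, c=0:
  U3 inverted output: U0=1, U1=1, U2=1, U3=0 [inverted output] → 0 — eliminated
  U3 stuck-at-1: U0=1, U1=1, U2=1, U3=1 [stuck-at-1] → 1 — matches
Only U3 stuck-at-1 reproduces the observed 1.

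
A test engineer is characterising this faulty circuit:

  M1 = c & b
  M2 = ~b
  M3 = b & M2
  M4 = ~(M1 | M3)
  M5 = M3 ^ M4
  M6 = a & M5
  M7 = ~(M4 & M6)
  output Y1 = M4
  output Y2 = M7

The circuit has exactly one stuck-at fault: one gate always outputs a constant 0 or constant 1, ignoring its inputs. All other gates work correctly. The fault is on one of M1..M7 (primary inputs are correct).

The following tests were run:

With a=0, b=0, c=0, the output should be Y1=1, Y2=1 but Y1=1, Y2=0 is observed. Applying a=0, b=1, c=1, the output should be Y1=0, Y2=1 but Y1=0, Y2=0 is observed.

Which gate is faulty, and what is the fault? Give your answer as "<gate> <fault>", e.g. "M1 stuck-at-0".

Fault-free values for test 1 (a=0, b=0, c=0): M1=0, M2=1, M3=0, M4=1, M5=1, M6=0, M7=1, giving Y1=1, Y2=1. Observed Y1=1, Y2=0.
Test 1: faults giving observed Y1=1, Y2=0 are {M6 stuck-at-1, M7 stuck-at-0}.
Test 2 (a=0, b=1, c=1): fault-free M1=1, M2=0, M3=0, M4=0, M5=0, M6=0, M7=1 → Y1=0, Y2=1; observed Y1=0, Y2=0. Eliminates M6 stuck-at-1.
Only M7 stuck-at-0 is consistent with every test.

M7 stuck-at-0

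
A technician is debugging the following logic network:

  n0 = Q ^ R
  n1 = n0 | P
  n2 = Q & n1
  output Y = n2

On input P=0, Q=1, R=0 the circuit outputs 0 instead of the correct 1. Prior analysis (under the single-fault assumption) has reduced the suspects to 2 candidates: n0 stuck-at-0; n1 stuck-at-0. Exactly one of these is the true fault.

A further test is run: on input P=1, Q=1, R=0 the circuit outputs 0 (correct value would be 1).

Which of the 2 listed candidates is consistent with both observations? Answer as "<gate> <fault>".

Evaluate each candidate on input P=1, Q=1, R=0:
  n0 stuck-at-0: n0=0 [stuck-at-0], n1=1, n2=1 → 1 — eliminated
  n1 stuck-at-0: n0=1, n1=0 [stuck-at-0], n2=0 → 0 — matches
Only n1 stuck-at-0 reproduces the observed 0.

n1 stuck-at-0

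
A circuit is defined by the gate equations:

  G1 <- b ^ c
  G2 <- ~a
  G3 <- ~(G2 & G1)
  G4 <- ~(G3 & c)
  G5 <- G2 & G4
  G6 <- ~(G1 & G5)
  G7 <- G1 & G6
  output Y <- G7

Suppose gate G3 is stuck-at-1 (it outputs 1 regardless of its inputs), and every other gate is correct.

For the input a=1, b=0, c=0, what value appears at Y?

0

Propagate with G3 forced: G1=0, G2=0, G3=1 [stuck-at-1], G4=1, G5=0, G6=1, G7=0.
So Y = 0. (Same as the fault-free value — the fault is masked on this input.)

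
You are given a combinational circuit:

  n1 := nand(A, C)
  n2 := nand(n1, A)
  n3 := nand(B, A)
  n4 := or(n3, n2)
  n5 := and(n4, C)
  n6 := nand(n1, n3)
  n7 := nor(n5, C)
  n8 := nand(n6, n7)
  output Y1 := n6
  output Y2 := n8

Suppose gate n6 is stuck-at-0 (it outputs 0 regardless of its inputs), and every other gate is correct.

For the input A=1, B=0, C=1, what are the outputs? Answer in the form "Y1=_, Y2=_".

Y1=0, Y2=1

Propagate with n6 forced: n1=0, n2=1, n3=1, n4=1, n5=1, n6=0 [stuck-at-0], n7=0, n8=1.
So the outputs are Y1=0, Y2=1. (Without the fault they would be Y1=1, Y2=1.)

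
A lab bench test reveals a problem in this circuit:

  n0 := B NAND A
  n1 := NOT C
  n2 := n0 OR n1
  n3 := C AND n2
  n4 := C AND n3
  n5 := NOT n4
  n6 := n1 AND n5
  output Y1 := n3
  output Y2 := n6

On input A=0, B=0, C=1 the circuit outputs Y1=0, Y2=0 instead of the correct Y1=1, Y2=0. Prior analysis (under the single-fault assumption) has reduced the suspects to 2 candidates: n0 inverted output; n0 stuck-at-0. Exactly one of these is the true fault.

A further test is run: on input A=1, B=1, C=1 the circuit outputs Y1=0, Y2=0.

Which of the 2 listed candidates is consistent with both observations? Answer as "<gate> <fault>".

n0 stuck-at-0

Evaluate each candidate on input A=1, B=1, C=1:
  n0 inverted output: n0=1 [inverted output], n1=0, n2=1, n3=1, n4=1, n5=0, n6=0 → Y1=1, Y2=0 — eliminated
  n0 stuck-at-0: n0=0 [stuck-at-0], n1=0, n2=0, n3=0, n4=0, n5=1, n6=0 → Y1=0, Y2=0 — matches
Only n0 stuck-at-0 reproduces the observed Y1=0, Y2=0.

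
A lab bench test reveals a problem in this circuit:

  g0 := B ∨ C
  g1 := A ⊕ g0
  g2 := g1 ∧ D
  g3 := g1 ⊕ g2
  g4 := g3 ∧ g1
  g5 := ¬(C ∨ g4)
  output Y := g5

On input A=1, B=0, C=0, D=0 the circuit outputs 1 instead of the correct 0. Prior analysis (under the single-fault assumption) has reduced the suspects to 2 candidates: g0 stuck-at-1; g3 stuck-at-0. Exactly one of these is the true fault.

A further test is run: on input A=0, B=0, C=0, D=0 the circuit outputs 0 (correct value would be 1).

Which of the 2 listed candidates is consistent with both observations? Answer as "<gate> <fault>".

g0 stuck-at-1

Evaluate each candidate on input A=0, B=0, C=0, D=0:
  g0 stuck-at-1: g0=1 [stuck-at-1], g1=1, g2=0, g3=1, g4=1, g5=0 → 0 — matches
  g3 stuck-at-0: g0=0, g1=0, g2=0, g3=0 [stuck-at-0], g4=0, g5=1 → 1 — eliminated
Only g0 stuck-at-1 reproduces the observed 0.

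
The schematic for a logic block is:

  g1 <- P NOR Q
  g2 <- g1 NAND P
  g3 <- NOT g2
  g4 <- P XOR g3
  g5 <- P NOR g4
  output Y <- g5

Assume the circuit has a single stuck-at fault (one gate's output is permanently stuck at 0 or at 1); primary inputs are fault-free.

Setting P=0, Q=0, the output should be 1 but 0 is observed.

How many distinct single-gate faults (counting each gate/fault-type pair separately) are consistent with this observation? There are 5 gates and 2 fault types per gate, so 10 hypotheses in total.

Fault-free: g1=1, g2=1, g3=0, g4=0, g5=1 → 1. Observed 0.
  g1 stuck-at-0: output 1 ✗
  g1 stuck-at-1: output 1 ✗
  g2 stuck-at-0: output 0 ✓
  g2 stuck-at-1: output 1 ✗
  g3 stuck-at-0: output 1 ✗
  g3 stuck-at-1: output 0 ✓
  g4 stuck-at-0: output 1 ✗
  g4 stuck-at-1: output 0 ✓
  g5 stuck-at-0: output 0 ✓
  g5 stuck-at-1: output 1 ✗
Consistent faults: {g2 stuck-at-0, g3 stuck-at-1, g4 stuck-at-1, g5 stuck-at-0} — 4 in all.

4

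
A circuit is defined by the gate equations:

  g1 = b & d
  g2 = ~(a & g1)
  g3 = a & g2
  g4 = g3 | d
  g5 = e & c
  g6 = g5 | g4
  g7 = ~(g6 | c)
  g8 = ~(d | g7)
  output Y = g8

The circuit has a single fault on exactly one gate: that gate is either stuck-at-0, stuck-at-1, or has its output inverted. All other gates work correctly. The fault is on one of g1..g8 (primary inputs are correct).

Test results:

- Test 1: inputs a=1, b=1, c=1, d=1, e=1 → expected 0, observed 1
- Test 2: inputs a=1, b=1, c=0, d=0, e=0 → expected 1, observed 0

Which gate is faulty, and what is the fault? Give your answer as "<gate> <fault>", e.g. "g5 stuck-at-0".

Fault-free values for test 1 (a=1, b=1, c=1, d=1, e=1): g1=1, g2=0, g3=0, g4=1, g5=1, g6=1, g7=0, g8=0, giving Y=0. Observed 1.
Test 1: faults giving observed 1 are {g8 stuck-at-1, g8 inverted output}.
Test 2 (a=1, b=1, c=0, d=0, e=0): fault-free g1=0, g2=1, g3=1, g4=1, g5=0, g6=1, g7=0, g8=1 → 1; observed 0. Eliminates g8 stuck-at-1.
Only g8 inverted output is consistent with every test.

g8 inverted output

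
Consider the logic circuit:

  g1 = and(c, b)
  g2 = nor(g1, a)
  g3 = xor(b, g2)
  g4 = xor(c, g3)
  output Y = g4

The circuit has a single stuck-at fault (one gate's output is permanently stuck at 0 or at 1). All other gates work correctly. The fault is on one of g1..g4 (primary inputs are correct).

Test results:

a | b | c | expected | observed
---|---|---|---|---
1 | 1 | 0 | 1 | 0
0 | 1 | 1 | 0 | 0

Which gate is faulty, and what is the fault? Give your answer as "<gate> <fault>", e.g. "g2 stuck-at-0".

Fault-free values for test 1 (a=1, b=1, c=0): g1=0, g2=0, g3=1, g4=1, giving Y=1. Observed 0.
Test 1: faults giving observed 0 are {g2 stuck-at-1, g3 stuck-at-0, g4 stuck-at-0}.
Test 2 (a=0, b=1, c=1): fault-free g1=1, g2=0, g3=1, g4=0 → 0; observed 0. Eliminates g2 stuck-at-1, g3 stuck-at-0.
Only g4 stuck-at-0 is consistent with every test.

g4 stuck-at-0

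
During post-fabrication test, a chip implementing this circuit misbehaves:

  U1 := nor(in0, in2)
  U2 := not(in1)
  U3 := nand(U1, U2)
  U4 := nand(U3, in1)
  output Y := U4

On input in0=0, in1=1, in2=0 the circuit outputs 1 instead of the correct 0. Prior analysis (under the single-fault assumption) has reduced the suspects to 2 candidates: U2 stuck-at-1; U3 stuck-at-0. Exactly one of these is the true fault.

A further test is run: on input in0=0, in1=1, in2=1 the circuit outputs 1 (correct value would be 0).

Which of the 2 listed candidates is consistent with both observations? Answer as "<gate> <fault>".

U3 stuck-at-0

Evaluate each candidate on input in0=0, in1=1, in2=1:
  U2 stuck-at-1: U1=0, U2=1 [stuck-at-1], U3=1, U4=0 → 0 — eliminated
  U3 stuck-at-0: U1=0, U2=0, U3=0 [stuck-at-0], U4=1 → 1 — matches
Only U3 stuck-at-0 reproduces the observed 1.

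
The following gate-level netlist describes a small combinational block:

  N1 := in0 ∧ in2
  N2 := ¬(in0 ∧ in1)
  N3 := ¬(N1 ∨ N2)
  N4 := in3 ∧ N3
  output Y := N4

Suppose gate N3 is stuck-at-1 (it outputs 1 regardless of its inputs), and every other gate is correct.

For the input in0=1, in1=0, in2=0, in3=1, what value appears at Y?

Propagate with N3 forced: N1=0, N2=1, N3=1 [stuck-at-1], N4=1.
So Y = 1. (Without the fault it would be 0.)

1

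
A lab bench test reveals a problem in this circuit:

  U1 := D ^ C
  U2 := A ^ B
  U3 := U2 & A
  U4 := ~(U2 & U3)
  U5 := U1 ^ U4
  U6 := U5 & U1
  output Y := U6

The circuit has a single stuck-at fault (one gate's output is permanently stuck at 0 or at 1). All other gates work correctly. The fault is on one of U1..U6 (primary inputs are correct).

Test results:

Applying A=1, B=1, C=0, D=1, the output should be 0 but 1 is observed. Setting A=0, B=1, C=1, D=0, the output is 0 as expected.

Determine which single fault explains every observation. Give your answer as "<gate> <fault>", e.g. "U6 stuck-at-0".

U2 stuck-at-1

Fault-free values for test 1 (A=1, B=1, C=0, D=1): U1=1, U2=0, U3=0, U4=1, U5=0, U6=0, giving Y=0. Observed 1.
Test 1: faults giving observed 1 are {U2 stuck-at-1, U4 stuck-at-0, U5 stuck-at-1, U6 stuck-at-1}.
Test 2 (A=0, B=1, C=1, D=0): fault-free U1=1, U2=1, U3=0, U4=1, U5=0, U6=0 → 0; observed 0. Eliminates U4 stuck-at-0, U5 stuck-at-1, U6 stuck-at-1.
Only U2 stuck-at-1 is consistent with every test.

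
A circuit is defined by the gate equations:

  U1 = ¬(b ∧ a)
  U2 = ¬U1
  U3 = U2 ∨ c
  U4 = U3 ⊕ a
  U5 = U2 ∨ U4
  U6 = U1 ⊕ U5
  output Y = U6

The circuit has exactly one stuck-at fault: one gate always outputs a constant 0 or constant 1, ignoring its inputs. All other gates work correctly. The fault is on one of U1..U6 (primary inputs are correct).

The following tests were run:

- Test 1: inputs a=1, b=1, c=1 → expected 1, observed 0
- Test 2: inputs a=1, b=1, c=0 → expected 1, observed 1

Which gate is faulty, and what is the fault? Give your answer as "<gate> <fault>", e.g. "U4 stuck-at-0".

Fault-free values for test 1 (a=1, b=1, c=1): U1=0, U2=1, U3=1, U4=0, U5=1, U6=1, giving Y=1. Observed 0.
Test 1: faults giving observed 0 are {U2 stuck-at-0, U5 stuck-at-0, U6 stuck-at-0}.
Test 2 (a=1, b=1, c=0): fault-free U1=0, U2=1, U3=1, U4=0, U5=1, U6=1 → 1; observed 1. Eliminates U5 stuck-at-0, U6 stuck-at-0.
Only U2 stuck-at-0 is consistent with every test.

U2 stuck-at-0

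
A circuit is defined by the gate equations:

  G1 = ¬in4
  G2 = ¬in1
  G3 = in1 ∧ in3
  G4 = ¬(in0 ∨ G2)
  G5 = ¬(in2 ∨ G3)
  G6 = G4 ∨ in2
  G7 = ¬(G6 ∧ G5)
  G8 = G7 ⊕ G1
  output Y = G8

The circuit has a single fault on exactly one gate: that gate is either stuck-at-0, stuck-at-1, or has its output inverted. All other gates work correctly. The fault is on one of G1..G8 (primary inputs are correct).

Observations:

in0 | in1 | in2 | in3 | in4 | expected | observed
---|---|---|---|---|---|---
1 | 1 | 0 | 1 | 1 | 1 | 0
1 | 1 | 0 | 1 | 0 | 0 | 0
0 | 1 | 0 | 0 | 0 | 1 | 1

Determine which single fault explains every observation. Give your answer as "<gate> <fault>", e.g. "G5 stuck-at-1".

Fault-free values for test 1 (in0=1, in1=1, in2=0, in3=1, in4=1): G1=0, G2=0, G3=1, G4=0, G5=0, G6=0, G7=1, G8=1, giving Y=1. Observed 0.
Test 1: faults giving observed 0 are {G1 stuck-at-1, G1 inverted output, G7 stuck-at-0, G7 inverted output, G8 stuck-at-0, G8 inverted output}.
Test 2 (in0=1, in1=1, in2=0, in3=1, in4=0): fault-free G1=1, G2=0, G3=1, G4=0, G5=0, G6=0, G7=1, G8=0 → 0; observed 0. Eliminates G1 inverted output, G7 stuck-at-0, G7 inverted output, G8 inverted output.
Test 3 (in0=0, in1=1, in2=0, in3=0, in4=0): fault-free G1=1, G2=0, G3=0, G4=1, G5=1, G6=1, G7=0, G8=1 → 1; observed 1. Eliminates G8 stuck-at-0.
Only G1 stuck-at-1 is consistent with every test.

G1 stuck-at-1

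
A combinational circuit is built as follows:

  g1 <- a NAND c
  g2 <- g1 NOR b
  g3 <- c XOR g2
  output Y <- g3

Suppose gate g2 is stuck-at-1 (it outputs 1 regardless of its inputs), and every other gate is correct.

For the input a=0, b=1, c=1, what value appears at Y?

Propagate with g2 forced: g1=1, g2=1 [stuck-at-1], g3=0.
So Y = 0. (Without the fault it would be 1.)

0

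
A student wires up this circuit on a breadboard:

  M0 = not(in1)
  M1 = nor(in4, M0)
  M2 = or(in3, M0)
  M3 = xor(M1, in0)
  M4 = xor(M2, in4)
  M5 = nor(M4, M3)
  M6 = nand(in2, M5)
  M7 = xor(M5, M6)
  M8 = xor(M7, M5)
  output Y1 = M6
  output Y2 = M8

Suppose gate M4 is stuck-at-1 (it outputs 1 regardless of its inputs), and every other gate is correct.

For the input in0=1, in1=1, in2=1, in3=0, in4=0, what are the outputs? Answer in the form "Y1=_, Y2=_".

Propagate with M4 forced: M0=0, M1=1, M2=0, M3=0, M4=1 [stuck-at-1], M5=0, M6=1, M7=1, M8=1.
So the outputs are Y1=1, Y2=1. (Without the fault they would be Y1=0, Y2=0.)

Y1=1, Y2=1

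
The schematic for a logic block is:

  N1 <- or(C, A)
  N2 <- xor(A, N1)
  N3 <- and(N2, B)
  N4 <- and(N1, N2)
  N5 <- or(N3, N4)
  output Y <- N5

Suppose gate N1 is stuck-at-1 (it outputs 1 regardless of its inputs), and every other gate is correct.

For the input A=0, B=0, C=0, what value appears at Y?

Propagate with N1 forced: N1=1 [stuck-at-1], N2=1, N3=0, N4=1, N5=1.
So Y = 1. (Without the fault it would be 0.)

1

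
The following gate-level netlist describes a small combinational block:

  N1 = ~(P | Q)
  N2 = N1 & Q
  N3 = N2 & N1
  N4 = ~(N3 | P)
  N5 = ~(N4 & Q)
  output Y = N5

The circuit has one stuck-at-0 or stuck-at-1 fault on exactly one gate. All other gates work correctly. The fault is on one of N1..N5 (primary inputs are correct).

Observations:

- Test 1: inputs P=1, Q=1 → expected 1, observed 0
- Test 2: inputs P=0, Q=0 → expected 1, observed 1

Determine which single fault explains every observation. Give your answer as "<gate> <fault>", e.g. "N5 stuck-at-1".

Fault-free values for test 1 (P=1, Q=1): N1=0, N2=0, N3=0, N4=0, N5=1, giving Y=1. Observed 0.
Test 1: faults giving observed 0 are {N4 stuck-at-1, N5 stuck-at-0}.
Test 2 (P=0, Q=0): fault-free N1=1, N2=0, N3=0, N4=1, N5=1 → 1; observed 1. Eliminates N5 stuck-at-0.
Only N4 stuck-at-1 is consistent with every test.

N4 stuck-at-1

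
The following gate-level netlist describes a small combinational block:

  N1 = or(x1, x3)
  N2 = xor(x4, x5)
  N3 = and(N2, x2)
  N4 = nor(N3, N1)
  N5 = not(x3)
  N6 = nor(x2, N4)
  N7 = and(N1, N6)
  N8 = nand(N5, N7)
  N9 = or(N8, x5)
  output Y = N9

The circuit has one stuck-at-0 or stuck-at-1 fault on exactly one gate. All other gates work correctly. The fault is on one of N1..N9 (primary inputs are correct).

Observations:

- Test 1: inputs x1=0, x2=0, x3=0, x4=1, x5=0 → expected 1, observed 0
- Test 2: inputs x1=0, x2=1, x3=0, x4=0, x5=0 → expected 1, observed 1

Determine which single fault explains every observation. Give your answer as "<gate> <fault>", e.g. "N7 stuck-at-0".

Fault-free values for test 1 (x1=0, x2=0, x3=0, x4=1, x5=0): N1=0, N2=1, N3=0, N4=1, N5=1, N6=0, N7=0, N8=1, N9=1, giving Y=1. Observed 0.
Test 1: faults giving observed 0 are {N1 stuck-at-1, N7 stuck-at-1, N8 stuck-at-0, N9 stuck-at-0}.
Test 2 (x1=0, x2=1, x3=0, x4=0, x5=0): fault-free N1=0, N2=0, N3=0, N4=1, N5=1, N6=0, N7=0, N8=1, N9=1 → 1; observed 1. Eliminates N7 stuck-at-1, N8 stuck-at-0, N9 stuck-at-0.
Only N1 stuck-at-1 is consistent with every test.

N1 stuck-at-1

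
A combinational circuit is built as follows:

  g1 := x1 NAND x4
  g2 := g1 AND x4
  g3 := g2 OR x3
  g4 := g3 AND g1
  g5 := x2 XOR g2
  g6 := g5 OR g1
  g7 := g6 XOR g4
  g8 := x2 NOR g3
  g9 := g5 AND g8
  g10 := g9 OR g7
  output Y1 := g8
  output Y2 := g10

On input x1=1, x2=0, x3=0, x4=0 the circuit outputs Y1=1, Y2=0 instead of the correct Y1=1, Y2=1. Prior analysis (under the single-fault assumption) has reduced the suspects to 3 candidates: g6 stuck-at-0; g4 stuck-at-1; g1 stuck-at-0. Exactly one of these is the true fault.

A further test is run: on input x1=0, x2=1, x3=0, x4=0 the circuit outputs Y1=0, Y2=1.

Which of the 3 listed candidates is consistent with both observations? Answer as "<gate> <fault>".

Evaluate each candidate on input x1=0, x2=1, x3=0, x4=0:
  g6 stuck-at-0: g1=1, g2=0, g3=0, g4=0, g5=1, g6=0 [stuck-at-0], g7=0, g8=0, g9=0, g10=0 → Y1=0, Y2=0 — eliminated
  g4 stuck-at-1: g1=1, g2=0, g3=0, g4=1 [stuck-at-1], g5=1, g6=1, g7=0, g8=0, g9=0, g10=0 → Y1=0, Y2=0 — eliminated
  g1 stuck-at-0: g1=0 [stuck-at-0], g2=0, g3=0, g4=0, g5=1, g6=1, g7=1, g8=0, g9=0, g10=1 → Y1=0, Y2=1 — matches
Only g1 stuck-at-0 reproduces the observed Y1=0, Y2=1.

g1 stuck-at-0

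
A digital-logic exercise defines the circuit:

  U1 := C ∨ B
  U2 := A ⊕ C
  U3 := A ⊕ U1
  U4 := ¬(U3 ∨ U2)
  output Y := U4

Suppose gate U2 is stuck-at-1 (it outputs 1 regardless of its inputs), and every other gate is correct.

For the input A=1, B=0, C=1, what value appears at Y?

0

Propagate with U2 forced: U1=1, U2=1 [stuck-at-1], U3=0, U4=0.
So Y = 0. (Without the fault it would be 1.)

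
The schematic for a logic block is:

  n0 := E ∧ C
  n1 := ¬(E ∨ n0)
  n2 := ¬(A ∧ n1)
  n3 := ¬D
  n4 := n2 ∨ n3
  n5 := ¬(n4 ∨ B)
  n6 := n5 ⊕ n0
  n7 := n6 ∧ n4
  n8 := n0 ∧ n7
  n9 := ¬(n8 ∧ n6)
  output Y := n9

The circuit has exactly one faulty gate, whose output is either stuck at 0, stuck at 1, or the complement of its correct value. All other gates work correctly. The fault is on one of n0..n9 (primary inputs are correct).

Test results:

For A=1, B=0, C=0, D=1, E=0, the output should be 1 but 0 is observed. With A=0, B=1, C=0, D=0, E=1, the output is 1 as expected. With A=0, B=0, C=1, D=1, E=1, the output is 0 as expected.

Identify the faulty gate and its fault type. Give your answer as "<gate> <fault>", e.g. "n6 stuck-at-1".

Fault-free values for test 1 (A=1, B=0, C=0, D=1, E=0): n0=0, n1=1, n2=0, n3=0, n4=0, n5=1, n6=1, n7=0, n8=0, n9=1, giving Y=1. Observed 0.
Test 1: faults giving observed 0 are {n0 stuck-at-1, n0 inverted output, n8 stuck-at-1, n8 inverted output, n9 stuck-at-0, n9 inverted output}.
Test 2 (A=0, B=1, C=0, D=0, E=1): fault-free n0=0, n1=0, n2=1, n3=1, n4=1, n5=0, n6=0, n7=0, n8=0, n9=1 → 1; observed 1. Eliminates n0 stuck-at-1, n0 inverted output, n9 stuck-at-0, n9 inverted output.
Test 3 (A=0, B=0, C=1, D=1, E=1): fault-free n0=1, n1=0, n2=1, n3=0, n4=1, n5=0, n6=1, n7=1, n8=1, n9=0 → 0; observed 0. Eliminates n8 inverted output.
Only n8 stuck-at-1 is consistent with every test.

n8 stuck-at-1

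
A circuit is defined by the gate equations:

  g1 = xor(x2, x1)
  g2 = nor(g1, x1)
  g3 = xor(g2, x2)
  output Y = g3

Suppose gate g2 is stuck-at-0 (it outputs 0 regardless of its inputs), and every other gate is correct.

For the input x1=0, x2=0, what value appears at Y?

0

Propagate with g2 forced: g1=0, g2=0 [stuck-at-0], g3=0.
So Y = 0. (Without the fault it would be 1.)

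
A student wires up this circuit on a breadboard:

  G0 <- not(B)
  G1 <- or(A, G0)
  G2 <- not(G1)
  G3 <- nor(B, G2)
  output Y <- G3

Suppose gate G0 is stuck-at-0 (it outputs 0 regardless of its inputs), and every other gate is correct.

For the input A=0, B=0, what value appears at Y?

0

Propagate with G0 forced: G0=0 [stuck-at-0], G1=0, G2=1, G3=0.
So Y = 0. (Without the fault it would be 1.)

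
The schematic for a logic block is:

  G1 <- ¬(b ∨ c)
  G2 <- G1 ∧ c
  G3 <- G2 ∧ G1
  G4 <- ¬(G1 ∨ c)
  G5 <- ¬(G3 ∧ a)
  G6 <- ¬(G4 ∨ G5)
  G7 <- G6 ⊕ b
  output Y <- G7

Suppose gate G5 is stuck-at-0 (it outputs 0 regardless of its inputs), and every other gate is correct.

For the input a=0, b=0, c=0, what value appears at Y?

Propagate with G5 forced: G1=1, G2=0, G3=0, G4=0, G5=0 [stuck-at-0], G6=1, G7=1.
So Y = 1. (Without the fault it would be 0.)

1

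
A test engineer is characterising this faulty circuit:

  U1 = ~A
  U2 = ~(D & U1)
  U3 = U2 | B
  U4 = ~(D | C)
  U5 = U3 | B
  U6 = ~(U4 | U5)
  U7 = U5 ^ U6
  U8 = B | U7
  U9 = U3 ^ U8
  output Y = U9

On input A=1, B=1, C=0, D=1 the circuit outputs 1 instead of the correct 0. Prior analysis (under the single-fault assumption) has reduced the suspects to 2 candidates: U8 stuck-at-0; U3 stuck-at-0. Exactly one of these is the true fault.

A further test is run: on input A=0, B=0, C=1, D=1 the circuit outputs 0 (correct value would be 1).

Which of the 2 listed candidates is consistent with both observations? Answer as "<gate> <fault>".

Evaluate each candidate on input A=0, B=0, C=1, D=1:
  U8 stuck-at-0: U1=1, U2=0, U3=0, U4=0, U5=0, U6=1, U7=1, U8=0 [stuck-at-0], U9=0 → 0 — matches
  U3 stuck-at-0: U1=1, U2=0, U3=0 [stuck-at-0], U4=0, U5=0, U6=1, U7=1, U8=1, U9=1 → 1 — eliminated
Only U8 stuck-at-0 reproduces the observed 0.

U8 stuck-at-0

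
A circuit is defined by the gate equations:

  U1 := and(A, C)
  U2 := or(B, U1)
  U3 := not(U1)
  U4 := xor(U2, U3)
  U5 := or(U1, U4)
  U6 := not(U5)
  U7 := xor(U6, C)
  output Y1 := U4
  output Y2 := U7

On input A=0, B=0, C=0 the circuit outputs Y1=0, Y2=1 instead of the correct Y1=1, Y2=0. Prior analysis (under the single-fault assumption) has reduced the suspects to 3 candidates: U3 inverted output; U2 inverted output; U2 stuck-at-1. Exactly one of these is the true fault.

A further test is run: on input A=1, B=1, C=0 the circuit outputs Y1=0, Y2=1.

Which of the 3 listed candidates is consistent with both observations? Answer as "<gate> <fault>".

U2 stuck-at-1

Evaluate each candidate on input A=1, B=1, C=0:
  U3 inverted output: U1=0, U2=1, U3=0 [inverted output], U4=1, U5=1, U6=0, U7=0 → Y1=1, Y2=0 — eliminated
  U2 inverted output: U1=0, U2=0 [inverted output], U3=1, U4=1, U5=1, U6=0, U7=0 → Y1=1, Y2=0 — eliminated
  U2 stuck-at-1: U1=0, U2=1 [stuck-at-1], U3=1, U4=0, U5=0, U6=1, U7=1 → Y1=0, Y2=1 — matches
Only U2 stuck-at-1 reproduces the observed Y1=0, Y2=1.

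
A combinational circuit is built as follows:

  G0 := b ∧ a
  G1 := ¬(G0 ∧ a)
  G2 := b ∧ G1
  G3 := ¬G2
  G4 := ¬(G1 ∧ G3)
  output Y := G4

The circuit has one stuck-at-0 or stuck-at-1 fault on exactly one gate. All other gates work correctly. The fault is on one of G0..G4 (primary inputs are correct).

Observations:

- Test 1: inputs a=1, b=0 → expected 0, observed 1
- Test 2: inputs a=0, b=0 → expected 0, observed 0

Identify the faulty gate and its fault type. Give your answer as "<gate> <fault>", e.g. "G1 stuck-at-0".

G0 stuck-at-1

Fault-free values for test 1 (a=1, b=0): G0=0, G1=1, G2=0, G3=1, G4=0, giving Y=0. Observed 1.
Test 1: faults giving observed 1 are {G0 stuck-at-1, G1 stuck-at-0, G2 stuck-at-1, G3 stuck-at-0, G4 stuck-at-1}.
Test 2 (a=0, b=0): fault-free G0=0, G1=1, G2=0, G3=1, G4=0 → 0; observed 0. Eliminates G1 stuck-at-0, G2 stuck-at-1, G3 stuck-at-0, G4 stuck-at-1.
Only G0 stuck-at-1 is consistent with every test.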